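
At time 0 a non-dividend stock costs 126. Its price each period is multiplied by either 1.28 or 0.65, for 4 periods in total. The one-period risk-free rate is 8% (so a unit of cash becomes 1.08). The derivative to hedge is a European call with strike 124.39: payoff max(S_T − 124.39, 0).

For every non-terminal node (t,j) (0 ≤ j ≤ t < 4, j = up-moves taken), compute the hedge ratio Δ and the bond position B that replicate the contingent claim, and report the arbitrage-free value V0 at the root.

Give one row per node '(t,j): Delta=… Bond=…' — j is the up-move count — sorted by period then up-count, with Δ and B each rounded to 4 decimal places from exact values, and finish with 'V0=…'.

(0,0): Delta=0.7395 Bond=-45.0094
(1,0): Delta=0.3667 Bond=-18.0730
(1,1): Delta=0.8276 Bond=-62.8134
(2,0): Delta=0.0000 Bond=0.0000
(2,1): Delta=0.4533 Bond=-28.5974
(2,2): Delta=0.9160 Bond=-86.0901
(3,0): Delta=0.0000 Bond=0.0000
(3,1): Delta=0.0000 Bond=0.0000
(3,2): Delta=0.5603 Bond=-45.2504
(3,3): Delta=1.0000 Bond=-115.1759
V0=48.1693

Risk-neutral probability p* = (R−d)/(u−d) = (1.08−0.65)/(1.28−0.65) = 0.6825.
Terminal payoffs: V(4,0)=0.0000, V(4,1)=0.0000, V(4,2)=0.0000, V(4,3)=47.3667, V(4,4)=213.8387
  t=3,j=0: stock 34.6028 → up 44.2915 (V=0.0000), down 22.4918 (V=0.0000). Price 0.0000; hedge Δ=0.0000, bond B=0.0000.
  t=3,j=1: stock 68.1408 → up 87.2202 (V=0.0000), down 44.2915 (V=0.0000). Price 0.0000; hedge Δ=0.0000, bond B=0.0000.
  t=3,j=2: stock 134.1850 → up 171.7567 (V=47.3667), down 87.2202 (V=0.0000). Price 29.9349; hedge Δ=0.5603, bond B=-45.2504.
  t=3,j=3: stock 264.2412 → up 338.2287 (V=213.8387), down 171.7567 (V=47.3667). Price 149.0652; hedge Δ=1.0000, bond B=-115.1759.
  t=2,j=0: stock 53.2350 → up 68.1408 (V=0.0000), down 34.6028 (V=0.0000). Price 0.0000; hedge Δ=0.0000, bond B=0.0000.
  t=2,j=1: stock 104.8320 → up 134.1850 (V=29.9349), down 68.1408 (V=0.0000). Price 18.9183; hedge Δ=0.4533, bond B=-28.5974.
  t=2,j=2: stock 206.4384 → up 264.2412 (V=149.0652), down 134.1850 (V=29.9349). Price 103.0056; hedge Δ=0.9160, bond B=-86.0901.
  t=1,j=0: stock 81.9000 → up 104.8320 (V=18.9183), down 53.2350 (V=0.0000). Price 11.9560; hedge Δ=0.3667, bond B=-18.0730.
  t=1,j=1: stock 161.2800 → up 206.4384 (V=103.0056), down 104.8320 (V=18.9183). Price 70.6585; hedge Δ=0.8276, bond B=-62.8134.
  t=0,j=0: stock 126.0000 → up 161.2800 (V=70.6585), down 81.9000 (V=11.9560). Price 48.1693; hedge Δ=0.7395, bond B=-45.0094.
Check: Δ(0,0)·S0 + B(0,0) = 48.1693 = V0.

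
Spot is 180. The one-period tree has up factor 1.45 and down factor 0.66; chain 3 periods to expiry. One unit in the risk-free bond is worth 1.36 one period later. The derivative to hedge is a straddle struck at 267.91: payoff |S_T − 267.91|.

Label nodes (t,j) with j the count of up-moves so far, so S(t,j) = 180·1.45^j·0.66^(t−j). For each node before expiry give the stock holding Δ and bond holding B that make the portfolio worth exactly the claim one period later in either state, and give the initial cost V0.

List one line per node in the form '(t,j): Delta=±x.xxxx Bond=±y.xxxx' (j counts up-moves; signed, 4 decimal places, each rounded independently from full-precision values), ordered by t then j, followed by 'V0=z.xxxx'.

(0,0): Delta=0.6767 Bond=-39.9598
(1,0): Delta=-1.0000 Bond=144.8475
(1,1): Delta=0.7748 Bond=-79.9558
(2,0): Delta=-1.0000 Bond=196.9926
(2,1): Delta=-1.0000 Bond=196.9926
(2,2): Delta=0.8787 Bond=-148.0484
V0=81.8476

Since d<R<u, set p* = (R−d)/(u−d) = 0.8861; price each node as the discounted p*-expectation of its children.
Payoff layer (t=3): V(3,0)=216.1607, V(3,1)=154.2184, V(3,2)=18.1330, V(3,3)=280.8425
Node (2,0) S=78.4080: V=(p*·154.2184+(1−p*)·216.1607)/1.36=118.5846; Δ=(154.2184−216.1607)/(113.6916−51.7493)=-1.0000; B=V−Δ·S=196.9926
Node (2,1) S=172.2600: V=(p*·18.1330+(1−p*)·154.2184)/1.36=24.7326; Δ=(18.1330−154.2184)/(249.7770−113.6916)=-1.0000; B=V−Δ·S=196.9926
Node (2,2) S=378.4500: V=(p*·280.8425+(1−p*)·18.1330)/1.36=184.4953; Δ=(280.8425−18.1330)/(548.7525−249.7770)=0.8787; B=V−Δ·S=-148.0484
Node (1,0) S=118.8000: V=(p*·24.7326+(1−p*)·118.5846)/1.36=26.0475; Δ=(24.7326−118.5846)/(172.2600−78.4080)=-1.0000; B=V−Δ·S=144.8475
Node (1,1) S=261.0000: V=(p*·184.4953+(1−p*)·24.7326)/1.36=122.2753; Δ=(184.4953−24.7326)/(378.4500−172.2600)=0.7748; B=V−Δ·S=-79.9558
Node (0,0) S=180.0000: V=(p*·122.2753+(1−p*)·26.0475)/1.36=81.8476; Δ=(122.2753−26.0475)/(261.0000−118.8000)=0.6767; B=V−Δ·S=-39.9598
Each (Δ,B) replicates both successor values, so the strategy is self-financing and V0 is arbitrage-free.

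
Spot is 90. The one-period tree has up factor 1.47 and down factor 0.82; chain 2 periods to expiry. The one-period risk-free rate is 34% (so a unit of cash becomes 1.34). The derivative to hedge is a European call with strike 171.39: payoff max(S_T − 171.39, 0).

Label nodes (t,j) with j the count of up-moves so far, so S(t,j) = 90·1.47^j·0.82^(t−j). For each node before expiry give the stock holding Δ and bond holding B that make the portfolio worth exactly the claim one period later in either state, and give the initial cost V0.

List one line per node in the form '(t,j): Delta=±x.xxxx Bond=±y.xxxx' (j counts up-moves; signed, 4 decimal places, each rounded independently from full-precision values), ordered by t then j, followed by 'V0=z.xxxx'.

Since d<R<u, set p* = (R−d)/(u−d) = 0.8000; price each node as the discounted p*-expectation of its children.
At expiry t=2: V(2,0)=0.0000, V(2,1)=0.0000, V(2,2)=23.0910
(1,0): S=73.8000. Δ = (V_up−V_dn)/(S_up−S_dn) = (0.0000−0.0000)/(108.4860−60.5160) = 0.0000. V = [p*·0.0000 + (1−p*)·0.0000]/1.34 = 0.0000. B = V − Δ·S = 0.0000.
(1,1): S=132.3000. Δ = (V_up−V_dn)/(S_up−S_dn) = (23.0910−0.0000)/(194.4810−108.4860) = 0.2685. V = [p*·23.0910 + (1−p*)·0.0000]/1.34 = 13.7857. B = V − Δ·S = -21.7389.
(0,0): S=90.0000. Δ = (V_up−V_dn)/(S_up−S_dn) = (13.7857−0.0000)/(132.3000−73.8000) = 0.2357. V = [p*·13.7857 + (1−p*)·0.0000]/1.34 = 8.2303. B = V − Δ·S = -12.9785.
Self-financing check: at every node Δ·S+B equals the discounted successor values.

(0,0): Delta=0.2357 Bond=-12.9785
(1,0): Delta=0.0000 Bond=0.0000
(1,1): Delta=0.2685 Bond=-21.7389
V0=8.2303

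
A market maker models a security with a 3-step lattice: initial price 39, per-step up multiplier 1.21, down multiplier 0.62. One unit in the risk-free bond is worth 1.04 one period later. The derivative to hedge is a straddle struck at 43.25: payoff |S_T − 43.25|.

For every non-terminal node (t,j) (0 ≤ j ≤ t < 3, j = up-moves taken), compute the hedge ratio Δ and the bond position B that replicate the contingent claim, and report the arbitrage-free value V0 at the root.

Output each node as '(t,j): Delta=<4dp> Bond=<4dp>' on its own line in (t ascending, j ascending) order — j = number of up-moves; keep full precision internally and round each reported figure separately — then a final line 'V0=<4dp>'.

(0,0): Delta=0.0523 Bond=13.9826
(1,0): Delta=-1.0000 Bond=39.9871
(1,1): Delta=0.2706 Bond=4.2427
(2,0): Delta=-1.0000 Bond=41.5865
(2,1): Delta=-1.0000 Bond=41.5865
(2,2): Delta=0.5341 Bond=-10.6343
V0=16.0232

Risk-neutral probability p* = (R−d)/(u−d) = (1.04−0.62)/(1.21−0.62) = 0.7119.
Terminal payoffs: V(3,0)=33.9552, V(3,1)=25.1102, V(3,2)=7.8481, V(3,3)=25.8409
Node (2,0) S=14.9916: V=(p*·25.1102+(1−p*)·33.9552)/1.04=26.5949; Δ=(25.1102−33.9552)/(18.1398−9.2948)=-1.0000; B=V−Δ·S=41.5865
Node (2,1) S=29.2578: V=(p*·7.8481+(1−p*)·25.1102)/1.04=12.3287; Δ=(7.8481−25.1102)/(35.4019−18.1398)=-1.0000; B=V−Δ·S=41.5865
Node (2,2) S=57.0999: V=(p*·25.8409+(1−p*)·7.8481)/1.04=19.8620; Δ=(25.8409−7.8481)/(69.0909−35.4019)=0.5341; B=V−Δ·S=-10.6343
Node (1,0) S=24.1800: V=(p*·12.3287+(1−p*)·26.5949)/1.04=15.8071; Δ=(12.3287−26.5949)/(29.2578−14.9916)=-1.0000; B=V−Δ·S=39.9871
Node (1,1) S=47.1900: V=(p*·19.8620+(1−p*)·12.3287)/1.04=17.0110; Δ=(19.8620−12.3287)/(57.0999−29.2578)=0.2706; B=V−Δ·S=4.2427
Node (0,0) S=39.0000: V=(p*·17.0110+(1−p*)·15.8071)/1.04=16.0232; Δ=(17.0110−15.8071)/(47.1900−24.1800)=0.0523; B=V−Δ·S=13.9826
Check: Δ(0,0)·S0 + B(0,0) = 16.0232 = V0.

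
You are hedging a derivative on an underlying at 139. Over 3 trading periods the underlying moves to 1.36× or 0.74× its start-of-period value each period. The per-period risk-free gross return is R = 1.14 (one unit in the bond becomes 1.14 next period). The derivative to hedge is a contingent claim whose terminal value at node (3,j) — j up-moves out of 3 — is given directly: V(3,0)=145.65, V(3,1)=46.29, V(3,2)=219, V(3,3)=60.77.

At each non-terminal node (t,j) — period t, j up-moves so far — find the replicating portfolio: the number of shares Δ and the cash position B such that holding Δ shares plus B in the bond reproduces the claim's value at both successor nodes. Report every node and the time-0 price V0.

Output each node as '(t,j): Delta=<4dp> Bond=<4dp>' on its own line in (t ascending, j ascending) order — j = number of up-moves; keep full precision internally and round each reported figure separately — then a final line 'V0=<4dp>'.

No-arbitrage ⇒ martingale measure with p* = (R−d)/(u−d) = 0.6452.
Terminal values V(3,·): V(3,0)=145.6500, V(3,1)=46.2900, V(3,2)=219.0000, V(3,3)=60.7700
(2,0): S=76.1164. Δ = (V_up−V_dn)/(S_up−S_dn) = (46.2900−145.6500)/(103.5183−56.3261) = -2.1054. V = [p*·46.2900 + (1−p*)·145.6500]/1.14 = 71.5323. B = V − Δ·S = 231.7903.
(2,1): S=139.8896. Δ = (V_up−V_dn)/(S_up−S_dn) = (219.0000−46.2900)/(190.2499−103.5183) = 1.9913. V = [p*·219.0000 + (1−p*)·46.2900]/1.14 = 138.3472. B = V − Δ·S = -140.2173.
(2,2): S=257.0944. Δ = (V_up−V_dn)/(S_up−S_dn) = (60.7700−219.0000)/(349.6484−190.2499) = -0.9927. V = [p*·60.7700 + (1−p*)·219.0000]/1.14 = 102.5580. B = V − Δ·S = 357.7677.
(1,0): S=102.8600. Δ = (V_up−V_dn)/(S_up−S_dn) = (138.3472−71.5323)/(139.8896−76.1164) = 1.0477. V = [p*·138.3472 + (1−p*)·71.5323]/1.14 = 100.5602. B = V − Δ·S = -7.2058.
(1,1): S=189.0400. Δ = (V_up−V_dn)/(S_up−S_dn) = (102.5580−138.3472)/(257.0944−139.8896) = -0.3054. V = [p*·102.5580 + (1−p*)·138.3472]/1.14 = 101.1030. B = V − Δ·S = 158.8275.
(0,0): S=139.0000. Δ = (V_up−V_dn)/(S_up−S_dn) = (101.1030−100.5602)/(189.0400−102.8600) = 0.0063. V = [p*·101.1030 + (1−p*)·100.5602]/1.14 = 88.5179. B = V − Δ·S = 87.6425.
The time-0 hedge costs 88.5179, which is the no-arbitrage price.

(0,0): Delta=0.0063 Bond=87.6425
(1,0): Delta=1.0477 Bond=-7.2058
(1,1): Delta=-0.3054 Bond=158.8275
(2,0): Delta=-2.1054 Bond=231.7903
(2,1): Delta=1.9913 Bond=-140.2173
(2,2): Delta=-0.9927 Bond=357.7677
V0=88.5179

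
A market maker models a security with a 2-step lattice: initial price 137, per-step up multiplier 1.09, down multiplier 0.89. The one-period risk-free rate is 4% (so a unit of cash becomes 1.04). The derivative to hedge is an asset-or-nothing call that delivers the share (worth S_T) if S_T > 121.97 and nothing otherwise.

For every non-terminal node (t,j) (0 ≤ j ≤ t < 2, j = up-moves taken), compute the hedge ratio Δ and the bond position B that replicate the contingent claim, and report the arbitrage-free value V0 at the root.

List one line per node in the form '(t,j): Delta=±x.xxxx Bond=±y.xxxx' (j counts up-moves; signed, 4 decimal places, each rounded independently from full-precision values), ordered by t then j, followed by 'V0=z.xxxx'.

No-arbitrage ⇒ martingale measure with p* = (R−d)/(u−d) = 0.7500.
Terminal values V(2,·): V(2,0)=0.0000, V(2,1)=132.9037, V(2,2)=162.7697
(1,0): S=121.9300. Δ = (V_up−V_dn)/(S_up−S_dn) = (132.9037−0.0000)/(132.9037−108.5177) = 5.4500. V = [p*·132.9037 + (1−p*)·0.0000]/1.04 = 95.8440. B = V − Δ·S = -568.6745.
(1,1): S=149.3300. Δ = (V_up−V_dn)/(S_up−S_dn) = (162.7697−132.9037)/(162.7697−132.9037) = 1.0000. V = [p*·162.7697 + (1−p*)·132.9037]/1.04 = 149.3300. B = V − Δ·S = 0.0000.
(0,0): S=137.0000. Δ = (V_up−V_dn)/(S_up−S_dn) = (149.3300−95.8440)/(149.3300−121.9300) = 1.9520. V = [p*·149.3300 + (1−p*)·95.8440]/1.04 = 130.7293. B = V − Δ·S = -136.7006.
Self-financing check: at every node Δ·S+B equals the discounted successor values.

(0,0): Delta=1.9520 Bond=-136.7006
(1,0): Delta=5.4500 Bond=-568.6745
(1,1): Delta=1.0000 Bond=0.0000
V0=130.7293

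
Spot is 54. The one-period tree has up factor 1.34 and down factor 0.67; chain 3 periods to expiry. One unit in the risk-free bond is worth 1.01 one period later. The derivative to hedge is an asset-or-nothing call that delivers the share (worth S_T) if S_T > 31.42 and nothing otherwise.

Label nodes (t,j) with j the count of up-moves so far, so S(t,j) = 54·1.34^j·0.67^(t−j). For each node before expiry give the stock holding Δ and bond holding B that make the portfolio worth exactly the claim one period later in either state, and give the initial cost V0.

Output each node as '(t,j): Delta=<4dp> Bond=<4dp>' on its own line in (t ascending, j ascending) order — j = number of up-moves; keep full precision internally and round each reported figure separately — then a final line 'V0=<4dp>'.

(0,0): Delta=1.1068 Bond=-7.6483
(1,0): Delta=1.3267 Bond=-15.6836
(1,1): Delta=1.0000 Bond=0.0000
(2,0): Delta=2.0000 Bond=-32.1608
(2,1): Delta=1.0000 Bond=0.0000
(2,2): Delta=1.0000 Bond=0.0000
V0=52.1165

The replicating-portfolio and risk-neutral prices coincide; use p* = (1.01−0.67)/(1.34−0.67) = 0.5075 for the latter.
Payoff layer (t=3): V(3,0)=0.0000, V(3,1)=32.4824, V(3,2)=64.9648, V(3,3)=129.9296
  t=2,j=0: stock 24.2406 → up 32.4824 (V=32.4824), down 16.2412 (V=0.0000). Price 16.3204; hedge Δ=2.0000, bond B=-32.1608.
  t=2,j=1: stock 48.4812 → up 64.9648 (V=64.9648), down 32.4824 (V=32.4824). Price 48.4812; hedge Δ=1.0000, bond B=0.0000.
  t=2,j=2: stock 96.9624 → up 129.9296 (V=129.9296), down 64.9648 (V=64.9648). Price 96.9624; hedge Δ=1.0000, bond B=0.0000.
  t=1,j=0: stock 36.1800 → up 48.4812 (V=48.4812), down 24.2406 (V=16.3204). Price 32.3176; hedge Δ=1.3267, bond B=-15.6836.
  t=1,j=1: stock 72.3600 → up 96.9624 (V=96.9624), down 48.4812 (V=48.4812). Price 72.3600; hedge Δ=1.0000, bond B=0.0000.
  t=0,j=0: stock 54.0000 → up 72.3600 (V=72.3600), down 36.1800 (V=32.3176). Price 52.1165; hedge Δ=1.1068, bond B=-7.6483.
Root portfolio cost Δ·54+B reproduces V0=52.1165.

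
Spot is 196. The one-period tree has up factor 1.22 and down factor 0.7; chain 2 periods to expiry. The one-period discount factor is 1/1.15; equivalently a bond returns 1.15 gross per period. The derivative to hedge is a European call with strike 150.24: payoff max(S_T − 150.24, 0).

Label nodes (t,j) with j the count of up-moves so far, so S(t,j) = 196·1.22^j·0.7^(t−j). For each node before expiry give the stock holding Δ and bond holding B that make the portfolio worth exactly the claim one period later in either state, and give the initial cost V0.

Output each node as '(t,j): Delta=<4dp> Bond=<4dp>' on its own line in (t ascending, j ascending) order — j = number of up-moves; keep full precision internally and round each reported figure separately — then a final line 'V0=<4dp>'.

The replicating-portfolio and risk-neutral prices coincide; use p* = (1.15−0.7)/(1.22−0.7) = 0.8654 for the latter.
Terminal payoffs: V(2,0)=0.0000, V(2,1)=17.1440, V(2,2)=141.4864
Node (1,0) S=137.2000: V=(p*·17.1440+(1−p*)·0.0000)/1.15=12.9010; Δ=(17.1440−0.0000)/(167.3840−96.0400)=0.2403; B=V−Δ·S=-20.0682
Node (1,1) S=239.1200: V=(p*·141.4864+(1−p*)·17.1440)/1.15=108.4765; Δ=(141.4864−17.1440)/(291.7264−167.3840)=1.0000; B=V−Δ·S=-130.6435
Node (0,0) S=196.0000: V=(p*·108.4765+(1−p*)·12.9010)/1.15=83.1396; Δ=(108.4765−12.9010)/(239.1200−137.2000)=0.9378; B=V−Δ·S=-100.6594
The time-0 hedge costs 83.1396, which is the no-arbitrage price.

(0,0): Delta=0.9378 Bond=-100.6594
(1,0): Delta=0.2403 Bond=-20.0682
(1,1): Delta=1.0000 Bond=-130.6435
V0=83.1396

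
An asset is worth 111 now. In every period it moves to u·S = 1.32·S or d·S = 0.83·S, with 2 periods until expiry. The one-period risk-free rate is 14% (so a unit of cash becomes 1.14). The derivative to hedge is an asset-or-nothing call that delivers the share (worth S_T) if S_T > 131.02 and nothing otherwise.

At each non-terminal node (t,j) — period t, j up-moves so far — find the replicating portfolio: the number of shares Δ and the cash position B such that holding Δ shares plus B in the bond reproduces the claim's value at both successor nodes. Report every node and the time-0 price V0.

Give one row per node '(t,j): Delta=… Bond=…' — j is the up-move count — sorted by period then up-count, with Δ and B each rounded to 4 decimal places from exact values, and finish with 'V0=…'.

(0,0): Delta=1.9734 Bond=-159.4809
(1,0): Delta=0.0000 Bond=0.0000
(1,1): Delta=2.6939 Bond=-287.3744
V0=59.5652

No-arbitrage ⇒ martingale measure with p* = (R−d)/(u−d) = 0.6327.
Terminal values V(2,·): V(2,0)=0.0000, V(2,1)=0.0000, V(2,2)=193.4064
  t=1,j=0: stock 92.1300 → up 121.6116 (V=0.0000), down 76.4679 (V=0.0000). Price 0.0000; hedge Δ=0.0000, bond B=0.0000.
  t=1,j=1: stock 146.5200 → up 193.4064 (V=193.4064), down 121.6116 (V=0.0000). Price 107.3326; hedge Δ=2.6939, bond B=-287.3744.
  t=0,j=0: stock 111.0000 → up 146.5200 (V=107.3326), down 92.1300 (V=0.0000). Price 59.5652; hedge Δ=1.9734, bond B=-159.4809.
Root portfolio cost Δ·111+B reproduces V0=59.5652.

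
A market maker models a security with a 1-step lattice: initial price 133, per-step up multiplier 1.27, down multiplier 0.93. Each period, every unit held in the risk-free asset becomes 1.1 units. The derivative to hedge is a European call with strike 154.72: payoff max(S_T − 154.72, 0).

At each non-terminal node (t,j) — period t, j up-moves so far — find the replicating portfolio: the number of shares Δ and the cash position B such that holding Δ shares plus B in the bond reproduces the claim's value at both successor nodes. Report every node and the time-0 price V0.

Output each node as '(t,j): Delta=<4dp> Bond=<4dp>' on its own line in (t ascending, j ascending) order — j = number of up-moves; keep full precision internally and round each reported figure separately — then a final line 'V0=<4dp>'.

Risk-neutral probability p* = (R−d)/(u−d) = (1.1−0.93)/(1.27−0.93) = 0.5000.
At expiry t=1: V(1,0)=0.0000, V(1,1)=14.1900
Node (0,0) S=133.0000: V=(p*·14.1900+(1−p*)·0.0000)/1.1=6.4500; Δ=(14.1900−0.0000)/(168.9100−123.6900)=0.3138; B=V−Δ·S=-35.2853
Check: Δ(0,0)·S0 + B(0,0) = 6.4500 = V0.

(0,0): Delta=0.3138 Bond=-35.2853
V0=6.4500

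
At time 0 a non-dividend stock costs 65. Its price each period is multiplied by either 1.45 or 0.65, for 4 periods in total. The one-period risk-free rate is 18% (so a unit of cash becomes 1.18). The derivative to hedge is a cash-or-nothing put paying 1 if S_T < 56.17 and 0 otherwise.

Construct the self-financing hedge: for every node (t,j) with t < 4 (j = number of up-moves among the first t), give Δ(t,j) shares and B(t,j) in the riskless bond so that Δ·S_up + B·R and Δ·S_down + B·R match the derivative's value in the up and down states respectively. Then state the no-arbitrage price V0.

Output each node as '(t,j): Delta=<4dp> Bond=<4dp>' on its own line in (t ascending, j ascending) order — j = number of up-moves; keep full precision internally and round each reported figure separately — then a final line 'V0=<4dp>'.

Risk-neutral probability p* = (R−d)/(u−d) = (1.18−0.65)/(1.45−0.65) = 0.6625.
Terminal values V(4,·): V(4,0)=1.0000, V(4,1)=1.0000, V(4,2)=0.0000, V(4,3)=0.0000, V(4,4)=0.0000
  t=3,j=0: stock 17.8506 → up 25.8834 (V=1.0000), down 11.6029 (V=1.0000). Price 0.8475; hedge Δ=0.0000, bond B=0.8475.
  t=3,j=1: stock 39.8206 → up 57.7399 (V=0.0000), down 25.8834 (V=1.0000). Price 0.2860; hedge Δ=-0.0314, bond B=1.5360.
  t=3,j=2: stock 88.8306 → up 128.8044 (V=0.0000), down 57.7399 (V=0.0000). Price 0.0000; hedge Δ=0.0000, bond B=0.0000.
  t=3,j=3: stock 198.1606 → up 287.3329 (V=0.0000), down 128.8044 (V=0.0000). Price 0.0000; hedge Δ=0.0000, bond B=0.0000.
  t=2,j=0: stock 27.4625 → up 39.8206 (V=0.2860), down 17.8506 (V=0.8475). Price 0.4030; hedge Δ=-0.0256, bond B=1.1048.
  t=2,j=1: stock 61.2625 → up 88.8306 (V=0.0000), down 39.8206 (V=0.2860). Price 0.0818; hedge Δ=-0.0058, bond B=0.4393.
  t=2,j=2: stock 136.6625 → up 198.1606 (V=0.0000), down 88.8306 (V=0.0000). Price 0.0000; hedge Δ=0.0000, bond B=0.0000.
  t=1,j=0: stock 42.2500 → up 61.2625 (V=0.0818), down 27.4625 (V=0.4030). Price 0.1612; hedge Δ=-0.0095, bond B=0.5626.
  t=1,j=1: stock 94.2500 → up 136.6625 (V=0.0000), down 61.2625 (V=0.0818). Price 0.0234; hedge Δ=-0.0011, bond B=0.1257.
  t=0,j=0: stock 65.0000 → up 94.2500 (V=0.0234), down 42.2500 (V=0.1612). Price 0.0592; hedge Δ=-0.0026, bond B=0.2315.
Root portfolio cost Δ·65+B reproduces V0=0.0592.

(0,0): Delta=-0.0026 Bond=0.2315
(1,0): Delta=-0.0095 Bond=0.5626
(1,1): Delta=-0.0011 Bond=0.1257
(2,0): Delta=-0.0256 Bond=1.1048
(2,1): Delta=-0.0058 Bond=0.4393
(2,2): Delta=0.0000 Bond=0.0000
(3,0): Delta=0.0000 Bond=0.8475
(3,1): Delta=-0.0314 Bond=1.5360
(3,2): Delta=0.0000 Bond=0.0000
(3,3): Delta=0.0000 Bond=0.0000
V0=0.0592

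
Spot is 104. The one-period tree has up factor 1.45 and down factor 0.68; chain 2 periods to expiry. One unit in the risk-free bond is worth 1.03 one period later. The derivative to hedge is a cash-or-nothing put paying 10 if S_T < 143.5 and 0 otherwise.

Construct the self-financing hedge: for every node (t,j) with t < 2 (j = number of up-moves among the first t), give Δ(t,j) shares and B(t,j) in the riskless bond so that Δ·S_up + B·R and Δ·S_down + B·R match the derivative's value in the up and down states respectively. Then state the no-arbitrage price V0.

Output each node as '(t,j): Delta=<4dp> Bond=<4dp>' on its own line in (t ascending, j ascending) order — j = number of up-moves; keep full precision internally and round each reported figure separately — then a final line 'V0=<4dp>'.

(0,0): Delta=-0.0551 Bond=13.2097
(1,0): Delta=0.0000 Bond=9.7087
(1,1): Delta=-0.0861 Bond=18.2827
V0=7.4784

No-arbitrage ⇒ martingale measure with p* = (R−d)/(u−d) = 0.4545.
Terminal values V(2,·): V(2,0)=10.0000, V(2,1)=10.0000, V(2,2)=0.0000
(1,0): S=70.7200. Δ = (V_up−V_dn)/(S_up−S_dn) = (10.0000−10.0000)/(102.5440−48.0896) = 0.0000. V = [p*·10.0000 + (1−p*)·10.0000]/1.03 = 9.7087. B = V − Δ·S = 9.7087.
(1,1): S=150.8000. Δ = (V_up−V_dn)/(S_up−S_dn) = (0.0000−10.0000)/(218.6600−102.5440) = -0.0861. V = [p*·0.0000 + (1−p*)·10.0000]/1.03 = 5.2957. B = V − Δ·S = 18.2827.
(0,0): S=104.0000. Δ = (V_up−V_dn)/(S_up−S_dn) = (5.2957−9.7087)/(150.8000−70.7200) = -0.0551. V = [p*·5.2957 + (1−p*)·9.7087]/1.03 = 7.4784. B = V − Δ·S = 13.2097.
Root portfolio cost Δ·104+B reproduces V0=7.4784.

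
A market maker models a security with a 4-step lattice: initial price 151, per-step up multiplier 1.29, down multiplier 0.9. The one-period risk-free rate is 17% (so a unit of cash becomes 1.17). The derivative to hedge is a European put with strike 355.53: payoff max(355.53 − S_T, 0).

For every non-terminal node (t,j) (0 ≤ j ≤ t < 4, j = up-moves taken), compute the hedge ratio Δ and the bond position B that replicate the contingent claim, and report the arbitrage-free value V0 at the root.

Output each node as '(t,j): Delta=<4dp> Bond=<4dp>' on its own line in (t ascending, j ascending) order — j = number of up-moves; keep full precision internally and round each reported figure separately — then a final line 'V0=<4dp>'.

(0,0): Delta=-0.7797 Bond=164.1386
(1,0): Delta=-1.0000 Bond=221.9825
(1,1): Delta=-0.7114 Bond=178.7354
(2,0): Delta=-1.0000 Bond=259.7195
(2,1): Delta=-1.0000 Bond=259.7195
(2,2): Delta=-0.6219 Bond=186.6320
(3,0): Delta=-1.0000 Bond=303.8718
(3,1): Delta=-1.0000 Bond=303.8718
(3,2): Delta=-1.0000 Bond=303.8718
(3,3): Delta=-0.5046 Bond=180.3539
V0=46.4056

The replicating-portfolio and risk-neutral prices coincide; use p* = (1.17−0.9)/(1.29−0.9) = 0.6923 for the latter.
At expiry t=4: V(4,0)=256.4589, V(4,1)=213.5281, V(4,2)=151.9939, V(4,3)=63.7950, V(4,4)=0.0000
(3,0): S=110.0790. Δ = (V_up−V_dn)/(S_up−S_dn) = (213.5281−256.4589)/(142.0019−99.0711) = -1.0000. V = [p*·213.5281 + (1−p*)·256.4589]/1.17 = 193.7928. B = V − Δ·S = 303.8718.
(3,1): S=157.7799. Δ = (V_up−V_dn)/(S_up−S_dn) = (151.9939−213.5281)/(203.5361−142.0019) = -1.0000. V = [p*·151.9939 + (1−p*)·213.5281]/1.17 = 146.0919. B = V − Δ·S = 303.8718.
(3,2): S=226.1512. Δ = (V_up−V_dn)/(S_up−S_dn) = (63.7950−151.9939)/(291.7350−203.5361) = -1.0000. V = [p*·63.7950 + (1−p*)·151.9939]/1.17 = 77.7206. B = V − Δ·S = 303.8718.
(3,3): S=324.1500. Δ = (V_up−V_dn)/(S_up−S_dn) = (0.0000−63.7950)/(418.1536−291.7350) = -0.5046. V = [p*·0.0000 + (1−p*)·63.7950]/1.17 = 16.7771. B = V − Δ·S = 180.3539.
(2,0): S=122.3100. Δ = (V_up−V_dn)/(S_up−S_dn) = (146.0919−193.7928)/(157.7799−110.0790) = -1.0000. V = [p*·146.0919 + (1−p*)·193.7928]/1.17 = 137.4095. B = V − Δ·S = 259.7195.
(2,1): S=175.3110. Δ = (V_up−V_dn)/(S_up−S_dn) = (77.7206−146.0919)/(226.1512−157.7799) = -1.0000. V = [p*·77.7206 + (1−p*)·146.0919]/1.17 = 84.4085. B = V − Δ·S = 259.7195.
(2,2): S=251.2791. Δ = (V_up−V_dn)/(S_up−S_dn) = (16.7771−77.7206)/(324.1500−226.1512) = -0.6219. V = [p*·16.7771 + (1−p*)·77.7206]/1.17 = 30.3666. B = V − Δ·S = 186.6320.
(1,0): S=135.9000. Δ = (V_up−V_dn)/(S_up−S_dn) = (84.4085−137.4095)/(175.3110−122.3100) = -1.0000. V = [p*·84.4085 + (1−p*)·137.4095]/1.17 = 86.0825. B = V − Δ·S = 221.9825.
(1,1): S=194.7900. Δ = (V_up−V_dn)/(S_up−S_dn) = (30.3666−84.4085)/(251.2791−175.3110) = -0.7114. V = [p*·30.3666 + (1−p*)·84.4085]/1.17 = 40.1666. B = V − Δ·S = 178.7354.
(0,0): S=151.0000. Δ = (V_up−V_dn)/(S_up−S_dn) = (40.1666−86.0825)/(194.7900−135.9000) = -0.7797. V = [p*·40.1666 + (1−p*)·86.0825]/1.17 = 46.4056. B = V − Δ·S = 164.1386.
Each (Δ,B) replicates both successor values, so the strategy is self-financing and V0 is arbitrage-free.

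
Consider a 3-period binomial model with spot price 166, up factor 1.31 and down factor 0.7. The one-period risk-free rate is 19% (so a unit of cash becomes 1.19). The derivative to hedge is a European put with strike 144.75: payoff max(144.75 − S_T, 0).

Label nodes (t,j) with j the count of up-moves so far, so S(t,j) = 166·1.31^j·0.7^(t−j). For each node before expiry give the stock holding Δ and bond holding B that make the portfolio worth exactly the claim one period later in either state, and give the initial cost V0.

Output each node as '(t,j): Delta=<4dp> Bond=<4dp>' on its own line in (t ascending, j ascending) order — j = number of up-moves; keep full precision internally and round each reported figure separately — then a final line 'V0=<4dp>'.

(0,0): Delta=-0.0976 Bond=18.7075
(1,0): Delta=-0.4795 Bond=66.6365
(1,1): Delta=-0.0476 Bond=11.3946
(2,0): Delta=-1.0000 Bond=121.6387
(2,1): Delta=-0.4113 Bond=68.9281
(2,2): Delta=0.0000 Bond=0.0000
V0=2.5104

Under the risk-neutral measure, an up-move has probability p* = (R−d)/(u−d) = 0.8033 and values discount at R = 1.19.
Terminal payoffs: V(3,0)=87.8120, V(3,1)=38.1946, V(3,2)=0.0000, V(3,3)=0.0000
Node (2,0) S=81.3400: V=(p*·38.1946+(1−p*)·87.8120)/1.19=40.2987; Δ=(38.1946−87.8120)/(106.5554−56.9380)=-1.0000; B=V−Δ·S=121.6387
Node (2,1) S=152.2220: V=(p*·0.0000+(1−p*)·38.1946)/1.19=6.3140; Δ=(0.0000−38.1946)/(199.4108−106.5554)=-0.4113; B=V−Δ·S=68.9281
Node (2,2) S=284.8726: V=(p*·0.0000+(1−p*)·0.0000)/1.19=0.0000; Δ=(0.0000−0.0000)/(373.1831−199.4108)=0.0000; B=V−Δ·S=0.0000
Node (1,0) S=116.2000: V=(p*·6.3140+(1−p*)·40.2987)/1.19=10.9240; Δ=(6.3140−40.2987)/(152.2220−81.3400)=-0.4795; B=V−Δ·S=66.6365
Node (1,1) S=217.4600: V=(p*·0.0000+(1−p*)·6.3140)/1.19=1.0438; Δ=(0.0000−6.3140)/(284.8726−152.2220)=-0.0476; B=V−Δ·S=11.3946
Node (0,0) S=166.0000: V=(p*·1.0438+(1−p*)·10.9240)/1.19=2.5104; Δ=(1.0438−10.9240)/(217.4600−116.2000)=-0.0976; B=V−Δ·S=18.7075
Each (Δ,B) replicates both successor values, so the strategy is self-financing and V0 is arbitrage-free.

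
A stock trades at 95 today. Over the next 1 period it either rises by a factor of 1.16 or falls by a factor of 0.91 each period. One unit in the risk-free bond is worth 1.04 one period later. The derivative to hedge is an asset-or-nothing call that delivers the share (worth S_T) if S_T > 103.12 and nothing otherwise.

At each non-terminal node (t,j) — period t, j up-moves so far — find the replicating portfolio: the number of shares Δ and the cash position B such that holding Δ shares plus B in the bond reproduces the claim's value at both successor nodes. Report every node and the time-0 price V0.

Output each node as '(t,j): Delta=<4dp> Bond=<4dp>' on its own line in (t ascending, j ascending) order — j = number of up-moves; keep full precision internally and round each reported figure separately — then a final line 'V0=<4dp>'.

Under the risk-neutral measure, an up-move has probability p* = (R−d)/(u−d) = 0.5200 and values discount at R = 1.04.
At expiry t=1: V(1,0)=0.0000, V(1,1)=110.2000
(0,0): S=95.0000. Δ = (V_up−V_dn)/(S_up−S_dn) = (110.2000−0.0000)/(110.2000−86.4500) = 4.6400. V = [p*·110.2000 + (1−p*)·0.0000]/1.04 = 55.1000. B = V − Δ·S = -385.7000.
Root portfolio cost Δ·95+B reproduces V0=55.1000.

(0,0): Delta=4.6400 Bond=-385.7000
V0=55.1000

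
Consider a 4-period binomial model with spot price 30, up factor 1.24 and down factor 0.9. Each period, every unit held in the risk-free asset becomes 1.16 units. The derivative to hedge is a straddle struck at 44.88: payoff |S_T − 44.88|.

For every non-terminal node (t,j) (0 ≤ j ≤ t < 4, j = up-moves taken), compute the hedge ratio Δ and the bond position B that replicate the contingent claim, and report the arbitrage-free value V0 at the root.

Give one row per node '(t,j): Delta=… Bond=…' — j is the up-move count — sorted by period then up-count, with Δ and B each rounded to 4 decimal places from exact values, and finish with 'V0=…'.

No-arbitrage ⇒ martingale measure with p* = (R−d)/(u−d) = 0.7647.
Payoff layer (t=4): V(4,0)=25.1970, V(4,1)=17.7612, V(4,2)=7.5163, V(4,3)=6.5988, V(4,4)=26.0464
Node (3,0) S=21.8700: V=(p*·17.7612+(1−p*)·25.1970)/1.16=16.8197; Δ=(17.7612−25.1970)/(27.1188−19.6830)=-1.0000; B=V−Δ·S=38.6897
Node (3,1) S=30.1320: V=(p*·7.5163+(1−p*)·17.7612)/1.16=8.5577; Δ=(7.5163−17.7612)/(37.3637−27.1188)=-1.0000; B=V−Δ·S=38.6897
Node (3,2) S=41.5152: V=(p*·6.5988+(1−p*)·7.5163)/1.16=5.8748; Δ=(6.5988−7.5163)/(51.4788−37.3637)=-0.0650; B=V−Δ·S=8.5732
Node (3,3) S=57.1987: V=(p*·26.0464+(1−p*)·6.5988)/1.16=18.5091; Δ=(26.0464−6.5988)/(70.9264−51.4788)=1.0000; B=V−Δ·S=-38.6897
Node (2,0) S=24.3000: V=(p*·8.5577+(1−p*)·16.8197)/1.16=9.0532; Δ=(8.5577−16.8197)/(30.1320−21.8700)=-1.0000; B=V−Δ·S=33.3532
Node (2,1) S=33.4800: V=(p*·5.8748+(1−p*)·8.5577)/1.16=5.6086; Δ=(5.8748−8.5577)/(41.5152−30.1320)=-0.2357; B=V−Δ·S=13.4995
Node (2,2) S=46.1280: V=(p*·18.5091+(1−p*)·5.8748)/1.16=13.3934; Δ=(18.5091−5.8748)/(57.1987−41.5152)=0.8056; B=V−Δ·S=-23.7664
Node (1,0) S=27.0000: V=(p*·5.6086+(1−p*)·9.0532)/1.16=5.5337; Δ=(5.6086−9.0532)/(33.4800−24.3000)=-0.3752; B=V−Δ·S=15.6646
Node (1,1) S=37.2000: V=(p*·13.3934+(1−p*)·5.6086)/1.16=9.9669; Δ=(13.3934−5.6086)/(46.1280−33.4800)=0.6155; B=V−Δ·S=-12.9292
Node (0,0) S=30.0000: V=(p*·9.9669+(1−p*)·5.5337)/1.16=7.6930; Δ=(9.9669−5.5337)/(37.2000−27.0000)=0.4346; B=V−Δ·S=-5.3459
Each (Δ,B) replicates both successor values, so the strategy is self-financing and V0 is arbitrage-free.

(0,0): Delta=0.4346 Bond=-5.3459
(1,0): Delta=-0.3752 Bond=15.6646
(1,1): Delta=0.6155 Bond=-12.9292
(2,0): Delta=-1.0000 Bond=33.3532
(2,1): Delta=-0.2357 Bond=13.4995
(2,2): Delta=0.8056 Bond=-23.7664
(3,0): Delta=-1.0000 Bond=38.6897
(3,1): Delta=-1.0000 Bond=38.6897
(3,2): Delta=-0.0650 Bond=8.5732
(3,3): Delta=1.0000 Bond=-38.6897
V0=7.6930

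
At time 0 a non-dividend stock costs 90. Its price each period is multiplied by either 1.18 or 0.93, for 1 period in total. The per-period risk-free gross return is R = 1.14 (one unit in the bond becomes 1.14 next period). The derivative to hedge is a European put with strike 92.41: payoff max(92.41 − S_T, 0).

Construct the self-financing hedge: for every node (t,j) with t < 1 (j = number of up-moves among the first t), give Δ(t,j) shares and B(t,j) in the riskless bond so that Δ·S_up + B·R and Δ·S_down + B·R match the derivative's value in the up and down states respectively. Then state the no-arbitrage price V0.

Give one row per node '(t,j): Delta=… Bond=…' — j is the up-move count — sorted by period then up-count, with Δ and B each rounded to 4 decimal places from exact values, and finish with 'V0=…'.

Since d<R<u, set p* = (R−d)/(u−d) = 0.8400; price each node as the discounted p*-expectation of its children.
At expiry t=1: V(1,0)=8.7100, V(1,1)=0.0000
(0,0): S=90.0000. Δ = (V_up−V_dn)/(S_up−S_dn) = (0.0000−8.7100)/(106.2000−83.7000) = -0.3871. V = [p*·0.0000 + (1−p*)·8.7100]/1.14 = 1.2225. B = V − Δ·S = 36.0625.
Check: Δ(0,0)·S0 + B(0,0) = 1.2225 = V0.

(0,0): Delta=-0.3871 Bond=36.0625
V0=1.2225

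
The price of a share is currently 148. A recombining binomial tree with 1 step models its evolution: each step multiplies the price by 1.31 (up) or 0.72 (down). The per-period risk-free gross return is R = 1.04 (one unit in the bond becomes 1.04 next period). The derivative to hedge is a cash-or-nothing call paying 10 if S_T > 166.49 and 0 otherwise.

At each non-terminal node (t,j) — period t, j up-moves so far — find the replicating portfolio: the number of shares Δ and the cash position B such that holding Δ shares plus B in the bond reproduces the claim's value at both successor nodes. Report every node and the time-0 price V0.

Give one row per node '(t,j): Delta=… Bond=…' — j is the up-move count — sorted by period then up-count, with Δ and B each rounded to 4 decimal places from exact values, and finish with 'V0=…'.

Under the risk-neutral measure, an up-move has probability p* = (R−d)/(u−d) = 0.5424 and values discount at R = 1.04.
Terminal payoffs: V(1,0)=0.0000, V(1,1)=10.0000
  t=0,j=0: stock 148.0000 → up 193.8800 (V=10.0000), down 106.5600 (V=0.0000). Price 5.2151; hedge Δ=0.1145, bond B=-11.7340.
Root portfolio cost Δ·148+B reproduces V0=5.2151.

(0,0): Delta=0.1145 Bond=-11.7340
V0=5.2151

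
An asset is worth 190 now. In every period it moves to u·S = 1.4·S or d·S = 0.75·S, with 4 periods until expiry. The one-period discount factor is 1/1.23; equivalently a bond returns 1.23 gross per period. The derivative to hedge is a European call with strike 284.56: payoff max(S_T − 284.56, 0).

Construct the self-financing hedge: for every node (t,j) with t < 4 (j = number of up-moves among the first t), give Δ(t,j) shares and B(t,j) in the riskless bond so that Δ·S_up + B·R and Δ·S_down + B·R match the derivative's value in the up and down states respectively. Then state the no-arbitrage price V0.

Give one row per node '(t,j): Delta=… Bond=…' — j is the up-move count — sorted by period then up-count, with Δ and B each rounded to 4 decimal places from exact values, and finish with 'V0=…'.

No-arbitrage ⇒ martingale measure with p* = (R−d)/(u−d) = 0.7385.
Payoff layer (t=4): V(4,0)=0.0000, V(4,1)=0.0000, V(4,2)=0.0000, V(4,3)=106.4600, V(4,4)=445.3440
(3,0): S=80.1562. Δ = (V_up−V_dn)/(S_up−S_dn) = (0.0000−0.0000)/(112.2187−60.1172) = 0.0000. V = [p*·0.0000 + (1−p*)·0.0000]/1.23 = 0.0000. B = V − Δ·S = 0.0000.
(3,1): S=149.6250. Δ = (V_up−V_dn)/(S_up−S_dn) = (0.0000−0.0000)/(209.4750−112.2188) = 0.0000. V = [p*·0.0000 + (1−p*)·0.0000]/1.23 = 0.0000. B = V − Δ·S = 0.0000.
(3,2): S=279.3000. Δ = (V_up−V_dn)/(S_up−S_dn) = (106.4600−0.0000)/(391.0200−209.4750) = 0.5864. V = [p*·106.4600 + (1−p*)·0.0000]/1.23 = 63.9159. B = V − Δ·S = -99.8687.
(3,3): S=521.3600. Δ = (V_up−V_dn)/(S_up−S_dn) = (445.3440−106.4600)/(729.9040−391.0200) = 1.0000. V = [p*·445.3440 + (1−p*)·106.4600]/1.23 = 290.0104. B = V − Δ·S = -231.3496.
(2,0): S=106.8750. Δ = (V_up−V_dn)/(S_up−S_dn) = (0.0000−0.0000)/(149.6250−80.1562) = 0.0000. V = [p*·0.0000 + (1−p*)·0.0000]/1.23 = 0.0000. B = V − Δ·S = 0.0000.
(2,1): S=199.5000. Δ = (V_up−V_dn)/(S_up−S_dn) = (63.9159−0.0000)/(279.3000−149.6250) = 0.4929. V = [p*·63.9159 + (1−p*)·0.0000]/1.23 = 38.3736. B = V − Δ·S = -59.9587.
(2,2): S=372.4000. Δ = (V_up−V_dn)/(S_up−S_dn) = (290.0104−63.9159)/(521.3600−279.3000) = 0.9340. V = [p*·290.0104 + (1−p*)·63.9159]/1.23 = 187.7057. B = V − Δ·S = -160.1319.
(1,0): S=142.5000. Δ = (V_up−V_dn)/(S_up−S_dn) = (38.3736−0.0000)/(199.5000−106.8750) = 0.4143. V = [p*·38.3736 + (1−p*)·0.0000]/1.23 = 23.0385. B = V − Δ·S = -35.9977.
(1,1): S=266.0000. Δ = (V_up−V_dn)/(S_up−S_dn) = (187.7057−38.3736)/(372.4000−199.5000) = 0.8637. V = [p*·187.7057 + (1−p*)·38.3736]/1.23 = 120.8533. B = V − Δ·S = -108.8884.
(0,0): S=190.0000. Δ = (V_up−V_dn)/(S_up−S_dn) = (120.8533−23.0385)/(266.0000−142.5000) = 0.7920. V = [p*·120.8533 + (1−p*)·23.0385]/1.23 = 77.4561. B = V − Δ·S = -73.0282.
The time-0 hedge costs 77.4561, which is the no-arbitrage price.

(0,0): Delta=0.7920 Bond=-73.0282
(1,0): Delta=0.4143 Bond=-35.9977
(1,1): Delta=0.8637 Bond=-108.8884
(2,0): Delta=0.0000 Bond=0.0000
(2,1): Delta=0.4929 Bond=-59.9587
(2,2): Delta=0.9340 Bond=-160.1319
(3,0): Delta=0.0000 Bond=0.0000
(3,1): Delta=0.0000 Bond=0.0000
(3,2): Delta=0.5864 Bond=-99.8687
(3,3): Delta=1.0000 Bond=-231.3496
V0=77.4561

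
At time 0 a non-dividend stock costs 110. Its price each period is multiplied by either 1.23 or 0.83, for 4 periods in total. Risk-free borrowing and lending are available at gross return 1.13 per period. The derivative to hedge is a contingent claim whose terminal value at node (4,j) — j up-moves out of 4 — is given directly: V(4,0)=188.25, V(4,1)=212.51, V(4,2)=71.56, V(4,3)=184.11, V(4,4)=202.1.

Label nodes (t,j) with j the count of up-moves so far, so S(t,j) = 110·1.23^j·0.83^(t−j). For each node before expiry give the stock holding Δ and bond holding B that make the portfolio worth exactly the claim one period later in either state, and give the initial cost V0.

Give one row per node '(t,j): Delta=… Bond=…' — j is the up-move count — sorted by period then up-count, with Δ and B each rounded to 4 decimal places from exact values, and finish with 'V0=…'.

The replicating-portfolio and risk-neutral prices coincide; use p* = (1.13−0.83)/(1.23−0.83) = 0.7500 for the latter.
Terminal payoffs: V(4,0)=188.2500, V(4,1)=212.5100, V(4,2)=71.5600, V(4,3)=184.1100, V(4,4)=202.1000
(3,0): S=62.8966. Δ = (V_up−V_dn)/(S_up−S_dn) = (212.5100−188.2500)/(77.3628−52.2042) = 0.9643. V = [p*·212.5100 + (1−p*)·188.2500]/1.13 = 182.6947. B = V − Δ·S = 122.0447.
(3,1): S=93.2082. Δ = (V_up−V_dn)/(S_up−S_dn) = (71.5600−212.5100)/(114.6460−77.3628) = -3.7805. V = [p*·71.5600 + (1−p*)·212.5100]/1.13 = 94.5111. B = V − Δ·S = 446.8861.
(3,2): S=138.1278. Δ = (V_up−V_dn)/(S_up−S_dn) = (184.1100−71.5600)/(169.8972−114.6460) = 2.0371. V = [p*·184.1100 + (1−p*)·71.5600]/1.13 = 138.0288. B = V − Δ·S = -143.3462.
(3,3): S=204.6954. Δ = (V_up−V_dn)/(S_up−S_dn) = (202.1000−184.1100)/(251.7753−169.8972) = 0.2197. V = [p*·202.1000 + (1−p*)·184.1100]/1.13 = 174.8695. B = V − Δ·S = 129.8945.
(2,0): S=75.7790. Δ = (V_up−V_dn)/(S_up−S_dn) = (94.5111−182.6947)/(93.2082−62.8966) = -2.9092. V = [p*·94.5111 + (1−p*)·182.6947]/1.13 = 103.1478. B = V − Δ·S = 323.6068.
(2,1): S=112.2990. Δ = (V_up−V_dn)/(S_up−S_dn) = (138.0288−94.5111)/(138.1278−93.2082) = 0.9688. V = [p*·138.0288 + (1−p*)·94.5111]/1.13 = 112.5215. B = V − Δ·S = 3.7273.
(2,2): S=166.4190. Δ = (V_up−V_dn)/(S_up−S_dn) = (174.8695−138.0288)/(204.6954−138.1278) = 0.5534. V = [p*·174.8695 + (1−p*)·138.0288]/1.13 = 146.6011. B = V − Δ·S = 54.4994.
(1,0): S=91.3000. Δ = (V_up−V_dn)/(S_up−S_dn) = (112.5215−103.1478)/(112.2990−75.7790) = 0.2567. V = [p*·112.5215 + (1−p*)·103.1478]/1.13 = 97.5027. B = V − Δ·S = 74.0683.
(1,1): S=135.3000. Δ = (V_up−V_dn)/(S_up−S_dn) = (146.6011−112.5215)/(166.4190−112.2990) = 0.6297. V = [p*·146.6011 + (1−p*)·112.5215]/1.13 = 122.1958. B = V − Δ·S = 36.9968.
(0,0): S=110.0000. Δ = (V_up−V_dn)/(S_up−S_dn) = (122.1958−97.5027)/(135.3000−91.3000) = 0.5612. V = [p*·122.1958 + (1−p*)·97.5027]/1.13 = 102.6748. B = V − Δ·S = 40.9422.
Check: Δ(0,0)·S0 + B(0,0) = 102.6748 = V0.

(0,0): Delta=0.5612 Bond=40.9422
(1,0): Delta=0.2567 Bond=74.0683
(1,1): Delta=0.6297 Bond=36.9968
(2,0): Delta=-2.9092 Bond=323.6068
(2,1): Delta=0.9688 Bond=3.7273
(2,2): Delta=0.5534 Bond=54.4994
(3,0): Delta=0.9643 Bond=122.0447
(3,1): Delta=-3.7805 Bond=446.8861
(3,2): Delta=2.0371 Bond=-143.3462
(3,3): Delta=0.2197 Bond=129.8945
V0=102.6748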